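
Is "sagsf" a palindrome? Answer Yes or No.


Input string: 'sagsf'
Reversed: 'fsgas'
Compare pairs: s[0]='s' vs s[4]='f' (mismatch), s[1]='a' vs s[3]='s' (mismatch)
Palindrome: No


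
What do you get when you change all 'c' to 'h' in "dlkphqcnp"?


Input string: 'dlkphqcnp'
Operation: replace 'c' with 'h'
Positions of 'c': 6
After replacement: dlkphqhnp


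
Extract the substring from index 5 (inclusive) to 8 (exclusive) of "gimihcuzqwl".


Input string: 'gimihcuzqwl'
Operation: slice [5:8]
Extract characters: s[5]='c', s[6]='u', s[7]='z'
Result: cuz


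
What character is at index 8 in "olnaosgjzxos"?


Input string: 'olnaosgjzxos'
Operation: get character at index 8
Index mapping: s[0]='o', s[1]='l', s[2]='n', s[3]='a', s[4]='o', s[5]='s', s[6]='g', s[7]='j', s[8]='z'
Result: 'z'


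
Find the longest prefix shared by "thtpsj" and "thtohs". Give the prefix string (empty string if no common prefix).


String 1: 'thtpsj'
String 2: 'thtohs'
Compare position by position:
pos 0: 't' vs 't' match
pos 1: 'h' vs 'h' match
pos 2: 't' vs 't' match
pos 3: 'p' vs 'o' differ -> stop
Longest common prefix: "tht" (length 3)


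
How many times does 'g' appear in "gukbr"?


Input string: 'gukbr'
Target character: 'g'
Scan each position: s[0]='g'
Matches found at indices: 0
Total: 1


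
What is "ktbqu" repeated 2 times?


Input string: 'ktbqu'
Operation: repeat 2 times
Concatenation: 'ktbqu' + 'ktbqu'
Result: ktbquktbqu


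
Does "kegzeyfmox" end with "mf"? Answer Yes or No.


Input string: 'kegzeyfmox'
Suffix to check: 'mf'
Last 2 characters of input: 'ox'
Match: False
Result: No


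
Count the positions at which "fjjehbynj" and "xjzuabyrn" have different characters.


String 1: 'fjjehbynj'
String 2: 'xjzuabyrn'
Compare each position: pos 0: 'f'!='x', pos 1: 'j'=='j', pos 2: 'j'!='z', pos 3: 'e'!='u', pos 4: 'h'!='a', pos 5: 'b'=='b', pos 6: 'y'=='y', pos 7: 'n'!='r', pos 8: 'j'!='n'
Differing positions: 6
Hamming distance: 6


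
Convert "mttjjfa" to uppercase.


Input string: 'mttjjfa'
Operation: convert each letter to uppercase
Mapping: 'm'->'M', 't'->'T', 't'->'T', 'j'->'J', 'j'->'J', 'f'->'F', 'a'->'A'
Result: MTTJJFA


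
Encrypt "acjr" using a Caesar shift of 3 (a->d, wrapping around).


Input: 'acjr', shift = 3
Operation: for each letter, (position + 3) mod 26
Mapping: 'a'(0+3=3)->'d', 'c'(2+3=5)->'f', 'j'(9+3=12)->'m', 'r'(17+3=20)->'u'
Result: dfmu


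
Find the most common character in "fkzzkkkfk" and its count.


Input: 'fkzzkkkfk'
Operation: tally each character
Counts: 'f':2, 'k':5, 'z':2
Maximum: 'k' appears 5 times


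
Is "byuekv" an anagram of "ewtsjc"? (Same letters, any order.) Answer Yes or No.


String 1: 'ewtsjc' -> sorted: 'cejstw'
String 2: 'byuekv' -> sorted: 'bekuvy'
Compare sorted forms: 'cejstw' != 'bekuvy'
Anagram: No


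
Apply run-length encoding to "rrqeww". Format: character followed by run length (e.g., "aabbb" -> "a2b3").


Input: 'rrqeww'
Operation: identify consecutive runs
Runs: 'rr' -> r2, 'q' -> q1, 'e' -> e1, 'ww' -> w2
Encoded: r2q1e1w2


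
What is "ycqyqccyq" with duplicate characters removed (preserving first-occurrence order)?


Input: 'ycqyqccyq'
Operation: keep first occurrence of each character
Scan: s[0]='y' new -> keep; s[1]='c' new -> keep; s[2]='q' new -> keep; s[3]='y' seen -> skip; s[4]='q' seen -> skip; s[5]='c' seen -> skip; s[6]='c' seen -> skip; s[7]='y' seen -> skip; s[8]='q' seen -> skip
Result: ycq


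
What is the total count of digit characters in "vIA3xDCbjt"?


Input string: 'vIA3xDCbjt'
Operation: count digit characters (0-9)
Scan: 'v', 'I', 'A', '3'(digit), 'x', 'D', 'C', 'b', 'j', 't'
Digits found: 1
Result: 1


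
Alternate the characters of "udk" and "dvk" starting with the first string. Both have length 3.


String 1: 'udk'
String 2: 'dvk'
Operation: alternate characters
Pairs: 'u'+'d', 'd'+'v', 'k'+'k'
Result: uddvkk


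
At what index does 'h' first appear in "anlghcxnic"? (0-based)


Input string: 'anlghcxnic'
Target: 'h'
Scanning left to right: s[0]='a', s[1]='n', s[2]='l', s[3]='g', s[4]='h'
First match at index: 4


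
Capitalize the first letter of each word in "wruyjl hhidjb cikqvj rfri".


Input string: 'wruyjl hhidjb cikqvj rfri'
Operation: capitalize first letter of each word
Word transformations: 'wruyjl'->'Wruyjl', 'hhidjb'->'Hhidjb', 'cikqvj'->'Cikqvj', 'rfri'->'Rfri'
Result: Wruyjl Hhidjb Cikqvj Rfri


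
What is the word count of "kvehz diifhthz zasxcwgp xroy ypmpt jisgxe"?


Input string: 'kvehz diifhthz zasxcwgp xroy ypmpt jisgxe'
Operation: split by spaces
Words found: 'kvehz', 'diifhthz', 'zasxcwgp', 'xroy', 'ypmpt', 'jisgxe'
Word count: 6


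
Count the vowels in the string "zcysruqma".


Input string: 'zcysruqma'
Operation: count vowels (a, e, i, o, u)
Scan: s[0]='z', s[1]='c', s[2]='y', s[3]='s', s[4]='r', s[5]='u' (vowel), s[6]='q', s[7]='m', s[8]='a' (vowel)
Vowels found: 2
Result: 2


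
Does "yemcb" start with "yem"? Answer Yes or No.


Input string: 'yemcb'
Prefix to check: 'yem'
First 3 characters of input: 'yem'
Match: True
Result: Yes


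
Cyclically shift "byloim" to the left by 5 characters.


Input: 'byloim', shift = 5
Operation: split at index 5 and swap parts
Front part s[0:5] = 'byloi'
Back part s[5:] = 'm'
Rotated = back + front = 'm' + 'byloi'
Result: mbyloi


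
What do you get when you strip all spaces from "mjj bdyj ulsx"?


Input string: 'mjj bdyj ulsx'
Operation: remove all spaces
Words: 'mjj', 'bdyj', 'ulsx'
Join without spaces: mjjbdyjulsx


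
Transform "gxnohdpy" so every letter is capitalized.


Input string: 'gxnohdpy'
Operation: convert each letter to uppercase
Mapping: 'g'->'G', 'x'->'X', 'n'->'N', 'o'->'O', 'h'->'H', 'd'->'D', 'p'->'P', 'y'->'Y'
Result: GXNOHDPY


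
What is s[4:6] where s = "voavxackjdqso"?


Input string: 'voavxackjdqso'
Operation: slice [4:6]
Extract characters: s[4]='x', s[5]='a'
Result: xa


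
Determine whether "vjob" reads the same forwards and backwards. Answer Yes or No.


Input string: 'vjob'
Reversed: 'bojv'
Compare pairs: s[0]='v' vs s[3]='b' (mismatch), s[1]='j' vs s[2]='o' (mismatch)
Palindrome: No


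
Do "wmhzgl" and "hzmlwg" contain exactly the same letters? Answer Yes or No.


String 1: 'wmhzgl' -> sorted: 'ghlmwz'
String 2: 'hzmlwg' -> sorted: 'ghlmwz'
Compare sorted forms: 'ghlmwz' == 'ghlmwz'
Anagram: Yes


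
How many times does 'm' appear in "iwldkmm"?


Input string: 'iwldkmm'
Target character: 'm'
Scan each position: s[5]='m', s[6]='m'
Matches found at indices: 5, 6
Total: 2


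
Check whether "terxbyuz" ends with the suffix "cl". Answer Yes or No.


Input string: 'terxbyuz'
Suffix to check: 'cl'
Last 2 characters of input: 'uz'
Match: False
Result: No


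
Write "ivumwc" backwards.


Input string: 'ivumwc'
Operation: reverse character order
Original order: 'i' -> 'v' -> 'u' -> 'm' -> 'w' -> 'c'
Reversed order: 'c' -> 'w' -> 'm' -> 'u' -> 'v' -> 'i'
Result: cwmuvi


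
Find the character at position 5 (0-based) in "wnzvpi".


Input string: 'wnzvpi'
Operation: get character at index 5
Index mapping: s[0]='w', s[1]='n', s[2]='z', s[3]='v', s[4]='p', s[5]='i'
Result: 'i'


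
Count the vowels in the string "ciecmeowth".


Input string: 'ciecmeowth'
Operation: count vowels (a, e, i, o, u)
Scan: s[0]='c', s[1]='i' (vowel), s[2]='e' (vowel), s[3]='c', s[4]='m', s[5]='e' (vowel), s[6]='o' (vowel), s[7]='w', s[8]='t', s[9]='h'
Vowels found: 4
Result: 4


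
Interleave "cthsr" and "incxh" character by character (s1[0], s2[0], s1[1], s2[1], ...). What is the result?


String 1: 'cthsr'
String 2: 'incxh'
Operation: alternate characters
Pairs: 'c'+'i', 't'+'n', 'h'+'c', 's'+'x', 'r'+'h'
Result: citnhcsxrh


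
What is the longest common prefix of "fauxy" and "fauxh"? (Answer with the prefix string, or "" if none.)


String 1: 'fauxy'
String 2: 'fauxh'
Compare position by position:
pos 0: 'f' vs 'f' match
pos 1: 'a' vs 'a' match
pos 2: 'u' vs 'u' match
pos 3: 'x' vs 'x' match
pos 4: 'y' vs 'h' differ -> stop
Longest common prefix: "faux" (length 4)


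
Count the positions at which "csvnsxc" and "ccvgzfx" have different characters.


String 1: 'csvnsxc'
String 2: 'ccvgzfx'
Compare each position: pos 0: 'c'=='c', pos 1: 's'!='c', pos 2: 'v'=='v', pos 3: 'n'!='g', pos 4: 's'!='z', pos 5: 'x'!='f', pos 6: 'c'!='x'
Differing positions: 5
Hamming distance: 5


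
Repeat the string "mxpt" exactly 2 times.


Input string: 'mxpt'
Operation: repeat 2 times
Concatenation: 'mxpt' + 'mxpt'
Result: mxptmxpt


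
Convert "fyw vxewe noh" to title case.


Input string: 'fyw vxewe noh'
Operation: capitalize first letter of each word
Word transformations: 'fyw'->'Fyw', 'vxewe'->'Vxewe', 'noh'->'Noh'
Result: Fyw Vxewe Noh


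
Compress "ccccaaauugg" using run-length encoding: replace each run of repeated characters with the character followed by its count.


Input: 'ccccaaauugg'
Operation: identify consecutive runs
Runs: 'cccc' -> c4, 'aaa' -> a3, 'uu' -> u2, 'gg' -> g2
Encoded: c4a3u2g2


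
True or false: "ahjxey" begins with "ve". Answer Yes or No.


Input string: 'ahjxey'
Prefix to check: 've'
First 2 characters of input: 'ah'
Match: False
Result: No


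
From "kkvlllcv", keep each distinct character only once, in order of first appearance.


Input: 'kkvlllcv'
Operation: keep first occurrence of each character
Scan: s[0]='k' new -> keep; s[1]='k' seen -> skip; s[2]='v' new -> keep; s[3]='l' new -> keep; s[4]='l' seen -> skip; s[5]='l' seen -> skip; s[6]='c' new -> keep; s[7]='v' seen -> skip
Result: kvlc


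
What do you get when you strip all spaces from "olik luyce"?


Input string: 'olik luyce'
Operation: remove all spaces
Words: 'olik', 'luyce'
Join without spaces: olikluyce


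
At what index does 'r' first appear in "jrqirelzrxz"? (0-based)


Input string: 'jrqirelzrxz'
Target: 'r'
Scanning left to right: s[0]='j', s[1]='r'
First match at index: 1


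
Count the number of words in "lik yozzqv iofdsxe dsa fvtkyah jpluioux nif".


Input string: 'lik yozzqv iofdsxe dsa fvtkyah jpluioux nif'
Operation: split by spaces
Words found: 'lik', 'yozzqv', 'iofdsxe', 'dsa', 'fvtkyah', 'jpluioux', 'nif'
Word count: 7


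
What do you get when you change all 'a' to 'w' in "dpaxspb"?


Input string: 'dpaxspb'
Operation: replace 'a' with 'w'
Positions of 'a': 2
After replacement: dpwxspb


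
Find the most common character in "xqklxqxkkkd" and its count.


Input: 'xqklxqxkkkd'
Operation: tally each character
Counts: 'd':1, 'k':4, 'l':1, 'q':2, 'x':3
Maximum: 'k' appears 4 times


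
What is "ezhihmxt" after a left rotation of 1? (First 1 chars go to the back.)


Input: 'ezhihmxt', shift = 1
Operation: split at index 1 and swap parts
Front part s[0:1] = 'e'
Back part s[1:] = 'zhihmxt'
Rotated = back + front = 'zhihmxt' + 'e'
Result: zhihmxte


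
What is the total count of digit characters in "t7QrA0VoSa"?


Input string: 't7QrA0VoSa'
Operation: count digit characters (0-9)
Scan: 't', '7'(digit), 'Q', 'r', 'A', '0'(digit), 'V', 'o', 'S', 'a'
Digits found: 2
Result: 2


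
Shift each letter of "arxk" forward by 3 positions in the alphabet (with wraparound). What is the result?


Input: 'arxk', shift = 3
Operation: for each letter, (position + 3) mod 26
Mapping: 'a'(0+3=3)->'d', 'r'(17+3=20)->'u', 'x'(23+3=26, 26 mod 26=0)->'a', 'k'(10+3=13)->'n'
Result: duan


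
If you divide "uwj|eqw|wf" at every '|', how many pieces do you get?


Input string: 'uwj|eqw|wf'
Delimiter: '|'
Split result: 'uwj', 'eqw', 'wf'
Number of parts: 3


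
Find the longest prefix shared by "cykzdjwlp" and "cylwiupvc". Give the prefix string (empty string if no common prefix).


String 1: 'cykzdjwlp'
String 2: 'cylwiupvc'
Compare position by position:
pos 0: 'c' vs 'c' match
pos 1: 'y' vs 'y' match
pos 2: 'k' vs 'l' differ -> stop
Longest common prefix: "cy" (length 2)


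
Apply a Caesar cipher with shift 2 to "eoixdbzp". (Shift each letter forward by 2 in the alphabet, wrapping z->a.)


Input: 'eoixdbzp', shift = 2
Operation: for each letter, (position + 2) mod 26
Mapping: 'e'(4+2=6)->'g', 'o'(14+2=16)->'q', 'i'(8+2=10)->'k', 'x'(23+2=25)->'z', 'd'(3+2=5)->'f', 'b'(1+2=3)->'d', 'z'(25+2=27, 27 mod 26=1)->'b', 'p'(15+2=17)->'r'
Result: gqkzfdbr


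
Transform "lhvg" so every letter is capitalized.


Input string: 'lhvg'
Operation: convert each letter to uppercase
Mapping: 'l'->'L', 'h'->'H', 'v'->'V', 'g'->'G'
Result: LHVG


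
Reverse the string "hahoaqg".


Input string: 'hahoaqg'
Operation: reverse character order
Original order: 'h' -> 'a' -> 'h' -> 'o' -> 'a' -> 'q' -> 'g'
Reversed order: 'g' -> 'q' -> 'a' -> 'o' -> 'h' -> 'a' -> 'h'
Result: gqaohah


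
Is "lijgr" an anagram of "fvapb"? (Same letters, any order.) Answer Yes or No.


String 1: 'fvapb' -> sorted: 'abfpv'
String 2: 'lijgr' -> sorted: 'gijlr'
Compare sorted forms: 'abfpv' != 'gijlr'
Anagram: No


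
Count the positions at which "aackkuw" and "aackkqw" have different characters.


String 1: 'aackkuw'
String 2: 'aackkqw'
Compare each position: pos 0: 'a'=='a', pos 1: 'a'=='a', pos 2: 'c'=='c', pos 3: 'k'=='k', pos 4: 'k'=='k', pos 5: 'u'!='q', pos 6: 'w'=='w'
Differing positions: 1
Hamming distance: 1


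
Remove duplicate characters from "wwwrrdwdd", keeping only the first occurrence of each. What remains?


Input: 'wwwrrdwdd'
Operation: keep first occurrence of each character
Scan: s[0]='w' new -> keep; s[1]='w' seen -> skip; s[2]='w' seen -> skip; s[3]='r' new -> keep; s[4]='r' seen -> skip; s[5]='d' new -> keep; s[6]='w' seen -> skip; s[7]='d' seen -> skip; s[8]='d' seen -> skip
Result: wrd


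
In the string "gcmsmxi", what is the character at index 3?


Input string: 'gcmsmxi'
Operation: get character at index 3
Index mapping: s[0]='g', s[1]='c', s[2]='m', s[3]='s'
Result: 's'


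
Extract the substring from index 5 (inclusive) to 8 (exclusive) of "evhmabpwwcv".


Input string: 'evhmabpwwcv'
Operation: slice [5:8]
Extract characters: s[5]='b', s[6]='p', s[7]='w'
Result: bpw


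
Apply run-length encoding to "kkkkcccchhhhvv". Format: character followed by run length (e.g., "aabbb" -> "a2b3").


Input: 'kkkkcccchhhhvv'
Operation: identify consecutive runs
Runs: 'kkkk' -> k4, 'cccc' -> c4, 'hhhh' -> h4, 'vv' -> v2
Encoded: k4c4h4v2


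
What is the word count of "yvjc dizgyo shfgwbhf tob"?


Input string: 'yvjc dizgyo shfgwbhf tob'
Operation: split by spaces
Words found: 'yvjc', 'dizgyo', 'shfgwbhf', 'tob'
Word count: 4


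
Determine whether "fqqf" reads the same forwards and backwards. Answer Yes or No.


Input string: 'fqqf'
Reversed: 'fqqf'
Compare pairs: s[0]='f' vs s[3]='f' (match), s[1]='q' vs s[2]='q' (match)
Palindrome: Yes


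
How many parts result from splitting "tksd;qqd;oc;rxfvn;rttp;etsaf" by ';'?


Input string: 'tksd;qqd;oc;rxfvn;rttp;etsaf'
Delimiter: ';'
Split result: 'tksd', 'qqd', 'oc', 'rxfvn', 'rttp', 'etsaf'
Number of parts: 6


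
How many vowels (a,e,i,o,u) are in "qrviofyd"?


Input string: 'qrviofyd'
Operation: count vowels (a, e, i, o, u)
Scan: s[0]='q', s[1]='r', s[2]='v', s[3]='i' (vowel), s[4]='o' (vowel), s[5]='f', s[6]='y', s[7]='d'
Vowels found: 2
Result: 2


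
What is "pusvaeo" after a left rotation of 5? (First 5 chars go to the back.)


Input: 'pusvaeo', shift = 5
Operation: split at index 5 and swap parts
Front part s[0:5] = 'pusva'
Back part s[5:] = 'eo'
Rotated = back + front = 'eo' + 'pusva'
Result: eopusva


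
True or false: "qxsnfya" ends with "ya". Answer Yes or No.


Input string: 'qxsnfya'
Suffix to check: 'ya'
Last 2 characters of input: 'ya'
Match: True
Result: Yes


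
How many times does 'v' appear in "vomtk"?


Input string: 'vomtk'
Target character: 'v'
Scan each position: s[0]='v'
Matches found at indices: 0
Total: 1


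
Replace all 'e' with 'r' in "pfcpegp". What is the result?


Input string: 'pfcpegp'
Operation: replace 'e' with 'r'
Positions of 'e': 4
After replacement: pfcprgp


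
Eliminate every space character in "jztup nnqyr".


Input string: 'jztup nnqyr'
Operation: remove all spaces
Words: 'jztup', 'nnqyr'
Join without spaces: jztupnnqyr


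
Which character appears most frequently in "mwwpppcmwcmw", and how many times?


Input: 'mwwpppcmwcmw'
Operation: tally each character
Counts: 'c':2, 'm':3, 'p':3, 'w':4
Maximum: 'w' appears 4 times


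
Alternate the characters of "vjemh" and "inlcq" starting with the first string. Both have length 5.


String 1: 'vjemh'
String 2: 'inlcq'
Operation: alternate characters
Pairs: 'v'+'i', 'j'+'n', 'e'+'l', 'm'+'c', 'h'+'q'
Result: vijnelmchq


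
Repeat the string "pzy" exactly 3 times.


Input string: 'pzy'
Operation: repeat 3 times
Concatenation: 'pzy' + 'pzy' + 'pzy'
Result: pzypzypzy


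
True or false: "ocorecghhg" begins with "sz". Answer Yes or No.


Input string: 'ocorecghhg'
Prefix to check: 'sz'
First 2 characters of input: 'oc'
Match: False
Result: No


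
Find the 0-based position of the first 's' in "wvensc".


Input string: 'wvensc'
Target: 's'
Scanning left to right: s[0]='w', s[1]='v', s[2]='e', s[3]='n', s[4]='s'
First match at index: 4


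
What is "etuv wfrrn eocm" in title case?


Input string: 'etuv wfrrn eocm'
Operation: capitalize first letter of each word
Word transformations: 'etuv'->'Etuv', 'wfrrn'->'Wfrrn', 'eocm'->'Eocm'
Result: Etuv Wfrrn Eocm


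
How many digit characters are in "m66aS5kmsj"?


Input string: 'm66aS5kmsj'
Operation: count digit characters (0-9)
Scan: 'm', '6'(digit), '6'(digit), 'a', 'S', '5'(digit), 'k', 'm', 's', 'j'
Digits found: 3
Result: 3


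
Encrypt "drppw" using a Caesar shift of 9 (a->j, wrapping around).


Input: 'drppw', shift = 9
Operation: for each letter, (position + 9) mod 26
Mapping: 'd'(3+9=12)->'m', 'r'(17+9=26, 26 mod 26=0)->'a', 'p'(15+9=24)->'y', 'p'(15+9=24)->'y', 'w'(22+9=31, 31 mod 26=5)->'f'
Result: mayyf


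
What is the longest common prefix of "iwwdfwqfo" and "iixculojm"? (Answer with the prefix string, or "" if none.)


String 1: 'iwwdfwqfo'
String 2: 'iixculojm'
Compare position by position:
pos 0: 'i' vs 'i' match
pos 1: 'w' vs 'i' differ -> stop
Longest common prefix: "i" (length 1)


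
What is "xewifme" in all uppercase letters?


Input string: 'xewifme'
Operation: convert each letter to uppercase
Mapping: 'x'->'X', 'e'->'E', 'w'->'W', 'i'->'I', 'f'->'F', 'm'->'M', 'e'->'E'
Result: XEWIFME


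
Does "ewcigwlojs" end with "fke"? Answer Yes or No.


Input string: 'ewcigwlojs'
Suffix to check: 'fke'
Last 3 characters of input: 'ojs'
Match: False
Result: No


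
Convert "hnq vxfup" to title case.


Input string: 'hnq vxfup'
Operation: capitalize first letter of each word
Word transformations: 'hnq'->'Hnq', 'vxfup'->'Vxfup'
Result: Hnq Vxfup


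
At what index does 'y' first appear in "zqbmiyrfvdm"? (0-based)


Input string: 'zqbmiyrfvdm'
Target: 'y'
Scanning left to right: s[0]='z', s[1]='q', s[2]='b', s[3]='m', s[4]='i', s[5]='y'
First match at index: 5


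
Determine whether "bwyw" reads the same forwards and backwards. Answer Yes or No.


Input string: 'bwyw'
Reversed: 'wywb'
Compare pairs: s[0]='b' vs s[3]='w' (mismatch), s[1]='w' vs s[2]='y' (mismatch)
Palindrome: No


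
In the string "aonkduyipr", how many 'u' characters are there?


Input string: 'aonkduyipr'
Target character: 'u'
Scan each position: s[5]='u'
Matches found at indices: 5
Total: 1


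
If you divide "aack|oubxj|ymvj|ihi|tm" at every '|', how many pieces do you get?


Input string: 'aack|oubxj|ymvj|ihi|tm'
Delimiter: '|'
Split result: 'aack', 'oubxj', 'ymvj', 'ihi', 'tm'
Number of parts: 5


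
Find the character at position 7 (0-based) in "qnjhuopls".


Input string: 'qnjhuopls'
Operation: get character at index 7
Index mapping: s[0]='q', s[1]='n', s[2]='j', s[3]='h', s[4]='u', s[5]='o', s[6]='p', s[7]='l'
Result: 'l'


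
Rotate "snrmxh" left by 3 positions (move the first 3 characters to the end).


Input: 'snrmxh', shift = 3
Operation: split at index 3 and swap parts
Front part s[0:3] = 'snr'
Back part s[3:] = 'mxh'
Rotated = back + front = 'mxh' + 'snr'
Result: mxhsnr


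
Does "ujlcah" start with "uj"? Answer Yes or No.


Input string: 'ujlcah'
Prefix to check: 'uj'
First 2 characters of input: 'uj'
Match: True
Result: Yes


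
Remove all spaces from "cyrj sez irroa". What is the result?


Input string: 'cyrj sez irroa'
Operation: remove all spaces
Words: 'cyrj', 'sez', 'irroa'
Join without spaces: cyrjsezirroa


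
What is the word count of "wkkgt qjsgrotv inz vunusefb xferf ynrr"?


Input string: 'wkkgt qjsgrotv inz vunusefb xferf ynrr'
Operation: split by spaces
Words found: 'wkkgt', 'qjsgrotv', 'inz', 'vunusefb', 'xferf', 'ynrr'
Word count: 6


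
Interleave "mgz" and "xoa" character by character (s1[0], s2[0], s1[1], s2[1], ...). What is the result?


String 1: 'mgz'
String 2: 'xoa'
Operation: alternate characters
Pairs: 'm'+'x', 'g'+'o', 'z'+'a'
Result: mxgoza


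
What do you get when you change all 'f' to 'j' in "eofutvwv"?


Input string: 'eofutvwv'
Operation: replace 'f' with 'j'
Positions of 'f': 2
After replacement: eojutvwv


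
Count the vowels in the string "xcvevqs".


Input string: 'xcvevqs'
Operation: count vowels (a, e, i, o, u)
Scan: s[0]='x', s[1]='c', s[2]='v', s[3]='e' (vowel), s[4]='v', s[5]='q', s[6]='s'
Vowels found: 1
Result: 1


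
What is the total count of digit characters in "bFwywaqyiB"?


Input string: 'bFwywaqyiB'
Operation: count digit characters (0-9)
Scan: 'b', 'F', 'w', 'y', 'w', 'a', 'q', 'y', 'i', 'B'
Digits found: 0
Result: 0


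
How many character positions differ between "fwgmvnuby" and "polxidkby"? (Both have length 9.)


String 1: 'fwgmvnuby'
String 2: 'polxidkby'
Compare each position: pos 0: 'f'!='p', pos 1: 'w'!='o', pos 2: 'g'!='l', pos 3: 'm'!='x', pos 4: 'v'!='i', pos 5: 'n'!='d', pos 6: 'u'!='k', pos 7: 'b'=='b', pos 8: 'y'=='y'
Differing positions: 7
Hamming distance: 7


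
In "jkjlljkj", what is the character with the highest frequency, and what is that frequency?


Input: 'jkjlljkj'
Operation: tally each character
Counts: 'j':4, 'k':2, 'l':2
Maximum: 'j' appears 4 times


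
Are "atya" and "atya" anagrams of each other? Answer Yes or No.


String 1: 'atya' -> sorted: 'aaty'
String 2: 'atya' -> sorted: 'aaty'
Compare sorted forms: 'aaty' == 'aaty'
Anagram: Yes


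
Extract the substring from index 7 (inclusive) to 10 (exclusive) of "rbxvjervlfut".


Input string: 'rbxvjervlfut'
Operation: slice [7:10]
Extract characters: s[7]='v', s[8]='l', s[9]='f'
Result: vlf


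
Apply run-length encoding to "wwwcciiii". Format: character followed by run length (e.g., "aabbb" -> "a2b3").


Input: 'wwwcciiii'
Operation: identify consecutive runs
Runs: 'www' -> w3, 'cc' -> c2, 'iiii' -> i4
Encoded: w3c2i4


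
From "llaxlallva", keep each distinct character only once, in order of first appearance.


Input: 'llaxlallva'
Operation: keep first occurrence of each character
Scan: s[0]='l' new -> keep; s[1]='l' seen -> skip; s[2]='a' new -> keep; s[3]='x' new -> keep; s[4]='l' seen -> skip; s[5]='a' seen -> skip; s[6]='l' seen -> skip; s[7]='l' seen -> skip; s[8]='v' new -> keep; s[9]='a' seen -> skip
Result: laxv


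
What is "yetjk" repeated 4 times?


Input string: 'yetjk'
Operation: repeat 4 times
Concatenation: 'yetjk' + 'yetjk' + 'yetjk' + 'yetjk'
Result: yetjkyetjkyetjkyetjk


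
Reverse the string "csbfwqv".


Input string: 'csbfwqv'
Operation: reverse character order
Original order: 'c' -> 's' -> 'b' -> 'f' -> 'w' -> 'q' -> 'v'
Reversed order: 'v' -> 'q' -> 'w' -> 'f' -> 'b' -> 's' -> 'c'
Result: vqwfbsc


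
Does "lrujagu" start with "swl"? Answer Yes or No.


Input string: 'lrujagu'
Prefix to check: 'swl'
First 3 characters of input: 'lru'
Match: False
Result: No


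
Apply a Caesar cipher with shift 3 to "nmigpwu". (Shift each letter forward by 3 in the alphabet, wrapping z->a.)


Input: 'nmigpwu', shift = 3
Operation: for each letter, (position + 3) mod 26
Mapping: 'n'(13+3=16)->'q', 'm'(12+3=15)->'p', 'i'(8+3=11)->'l', 'g'(6+3=9)->'j', 'p'(15+3=18)->'s', 'w'(22+3=25)->'z', 'u'(20+3=23)->'x'
Result: qpljszx


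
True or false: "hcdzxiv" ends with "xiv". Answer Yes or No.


Input string: 'hcdzxiv'
Suffix to check: 'xiv'
Last 3 characters of input: 'xiv'
Match: True
Result: Yes


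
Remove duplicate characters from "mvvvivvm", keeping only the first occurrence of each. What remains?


Input: 'mvvvivvm'
Operation: keep first occurrence of each character
Scan: s[0]='m' new -> keep; s[1]='v' new -> keep; s[2]='v' seen -> skip; s[3]='v' seen -> skip; s[4]='i' new -> keep; s[5]='v' seen -> skip; s[6]='v' seen -> skip; s[7]='m' seen -> skip
Result: mvi


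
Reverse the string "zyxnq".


Input string: 'zyxnq'
Operation: reverse character order
Original order: 'z' -> 'y' -> 'x' -> 'n' -> 'q'
Reversed order: 'q' -> 'n' -> 'x' -> 'y' -> 'z'
Result: qnxyz


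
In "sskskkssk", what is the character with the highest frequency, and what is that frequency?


Input: 'sskskkssk'
Operation: tally each character
Counts: 'k':4, 's':5
Maximum: 's' appears 5 times


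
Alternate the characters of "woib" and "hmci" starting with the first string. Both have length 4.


String 1: 'woib'
String 2: 'hmci'
Operation: alternate characters
Pairs: 'w'+'h', 'o'+'m', 'i'+'c', 'b'+'i'
Result: whomicbi


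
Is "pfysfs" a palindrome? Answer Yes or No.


Input string: 'pfysfs'
Reversed: 'sfsyfp'
Compare pairs: s[0]='p' vs s[5]='s' (mismatch), s[1]='f' vs s[4]='f' (match), s[2]='y' vs s[3]='s' (mismatch)
Palindrome: No


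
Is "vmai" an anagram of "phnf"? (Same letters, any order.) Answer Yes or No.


String 1: 'phnf' -> sorted: 'fhnp'
String 2: 'vmai' -> sorted: 'aimv'
Compare sorted forms: 'fhnp' != 'aimv'
Anagram: No


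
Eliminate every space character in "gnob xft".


Input string: 'gnob xft'
Operation: remove all spaces
Words: 'gnob', 'xft'
Join without spaces: gnobxft


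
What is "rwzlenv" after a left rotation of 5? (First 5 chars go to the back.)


Input: 'rwzlenv', shift = 5
Operation: split at index 5 and swap parts
Front part s[0:5] = 'rwzle'
Back part s[5:] = 'nv'
Rotated = back + front = 'nv' + 'rwzle'
Result: nvrwzle


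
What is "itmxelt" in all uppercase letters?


Input string: 'itmxelt'
Operation: convert each letter to uppercase
Mapping: 'i'->'I', 't'->'T', 'm'->'M', 'x'->'X', 'e'->'E', 'l'->'L', 't'->'T'
Result: ITMXELT


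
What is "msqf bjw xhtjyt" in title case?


Input string: 'msqf bjw xhtjyt'
Operation: capitalize first letter of each word
Word transformations: 'msqf'->'Msqf', 'bjw'->'Bjw', 'xhtjyt'->'Xhtjyt'
Result: Msqf Bjw Xhtjyt


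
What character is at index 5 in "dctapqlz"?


Input string: 'dctapqlz'
Operation: get character at index 5
Index mapping: s[0]='d', s[1]='c', s[2]='t', s[3]='a', s[4]='p', s[5]='q'
Result: 'q'


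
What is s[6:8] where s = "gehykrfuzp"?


Input string: 'gehykrfuzp'
Operation: slice [6:8]
Extract characters: s[6]='f', s[7]='u'
Result: fu


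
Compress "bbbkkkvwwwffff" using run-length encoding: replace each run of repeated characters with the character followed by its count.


Input: 'bbbkkkvwwwffff'
Operation: identify consecutive runs
Runs: 'bbb' -> b3, 'kkk' -> k3, 'v' -> v1, 'www' -> w3, 'ffff' -> f4
Encoded: b3k3v1w3f4


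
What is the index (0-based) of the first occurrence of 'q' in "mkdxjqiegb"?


Input string: 'mkdxjqiegb'
Target: 'q'
Scanning left to right: s[0]='m', s[1]='k', s[2]='d', s[3]='x', s[4]='j', s[5]='q'
First match at index: 5


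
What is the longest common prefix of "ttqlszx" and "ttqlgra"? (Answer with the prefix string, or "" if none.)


String 1: 'ttqlszx'
String 2: 'ttqlgra'
Compare position by position:
pos 0: 't' vs 't' match
pos 1: 't' vs 't' match
pos 2: 'q' vs 'q' match
pos 3: 'l' vs 'l' match
pos 4: 's' vs 'g' differ -> stop
Longest common prefix: "ttql" (length 4)


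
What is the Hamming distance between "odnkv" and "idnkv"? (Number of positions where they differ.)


String 1: 'odnkv'
String 2: 'idnkv'
Compare each position: pos 0: 'o'!='i', pos 1: 'd'=='d', pos 2: 'n'=='n', pos 3: 'k'=='k', pos 4: 'v'=='v'
Differing positions: 1
Hamming distance: 1


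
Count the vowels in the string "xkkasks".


Input string: 'xkkasks'
Operation: count vowels (a, e, i, o, u)
Scan: s[0]='x', s[1]='k', s[2]='k', s[3]='a' (vowel), s[4]='s', s[5]='k', s[6]='s'
Vowels found: 1
Result: 1


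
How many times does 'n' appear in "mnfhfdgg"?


Input string: 'mnfhfdgg'
Target character: 'n'
Scan each position: s[1]='n'
Matches found at indices: 1
Total: 1


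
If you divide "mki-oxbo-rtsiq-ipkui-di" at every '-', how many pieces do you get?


Input string: 'mki-oxbo-rtsiq-ipkui-di'
Delimiter: '-'
Split result: 'mki', 'oxbo', 'rtsiq', 'ipkui', 'di'
Number of parts: 5


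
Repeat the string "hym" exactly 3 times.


Input string: 'hym'
Operation: repeat 3 times
Concatenation: 'hym' + 'hym' + 'hym'
Result: hymhymhym


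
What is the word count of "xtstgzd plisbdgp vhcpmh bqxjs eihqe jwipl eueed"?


Input string: 'xtstgzd plisbdgp vhcpmh bqxjs eihqe jwipl eueed'
Operation: split by spaces
Words found: 'xtstgzd', 'plisbdgp', 'vhcpmh', 'bqxjs', 'eihqe', 'jwipl', 'eueed'
Word count: 7


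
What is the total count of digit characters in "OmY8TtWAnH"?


Input string: 'OmY8TtWAnH'
Operation: count digit characters (0-9)
Scan: 'O', 'm', 'Y', '8'(digit), 'T', 't', 'W', 'A', 'n', 'H'
Digits found: 1
Result: 1


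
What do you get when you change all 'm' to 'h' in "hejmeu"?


Input string: 'hejmeu'
Operation: replace 'm' with 'h'
Positions of 'm': 3
After replacement: hejheu


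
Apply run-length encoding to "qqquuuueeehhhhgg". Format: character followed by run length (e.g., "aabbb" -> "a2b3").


Input: 'qqquuuueeehhhhgg'
Operation: identify consecutive runs
Runs: 'qqq' -> q3, 'uuuu' -> u4, 'eee' -> e3, 'hhhh' -> h4, 'gg' -> g2
Encoded: q3u4e3h4g2


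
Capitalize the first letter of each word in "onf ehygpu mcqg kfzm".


Input string: 'onf ehygpu mcqg kfzm'
Operation: capitalize first letter of each word
Word transformations: 'onf'->'Onf', 'ehygpu'->'Ehygpu', 'mcqg'->'Mcqg', 'kfzm'->'Kfzm'
Result: Onf Ehygpu Mcqg Kfzm


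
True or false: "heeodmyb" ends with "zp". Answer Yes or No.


Input string: 'heeodmyb'
Suffix to check: 'zp'
Last 2 characters of input: 'yb'
Match: False
Result: No


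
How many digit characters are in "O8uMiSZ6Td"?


Input string: 'O8uMiSZ6Td'
Operation: count digit characters (0-9)
Scan: 'O', '8'(digit), 'u', 'M', 'i', 'S', 'Z', '6'(digit), 'T', 'd'
Digits found: 2
Result: 2


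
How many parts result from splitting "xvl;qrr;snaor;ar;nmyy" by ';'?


Input string: 'xvl;qrr;snaor;ar;nmyy'
Delimiter: ';'
Split result: 'xvl', 'qrr', 'snaor', 'ar', 'nmyy'
Number of parts: 5


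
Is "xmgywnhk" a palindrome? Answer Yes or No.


Input string: 'xmgywnhk'
Reversed: 'khnwygmx'
Compare pairs: s[0]='x' vs s[7]='k' (mismatch), s[1]='m' vs s[6]='h' (mismatch), s[2]='g' vs s[5]='n' (mismatch), s[3]='y' vs s[4]='w' (mismatch)
Palindrome: No


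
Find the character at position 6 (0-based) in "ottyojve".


Input string: 'ottyojve'
Operation: get character at index 6
Index mapping: s[0]='o', s[1]='t', s[2]='t', s[3]='y', s[4]='o', s[5]='j', s[6]='v'
Result: 'v'


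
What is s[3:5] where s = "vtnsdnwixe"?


Input string: 'vtnsdnwixe'
Operation: slice [3:5]
Extract characters: s[3]='s', s[4]='d'
Result: sd


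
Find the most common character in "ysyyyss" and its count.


Input: 'ysyyyss'
Operation: tally each character
Counts: 's':3, 'y':4
Maximum: 'y' appears 4 times


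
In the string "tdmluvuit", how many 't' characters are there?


Input string: 'tdmluvuit'
Target character: 't'
Scan each position: s[0]='t', s[8]='t'
Matches found at indices: 0, 8
Total: 2


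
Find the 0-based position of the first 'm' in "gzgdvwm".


Input string: 'gzgdvwm'
Target: 'm'
Scanning left to right: s[0]='g', s[1]='z', s[2]='g', s[3]='d', s[4]='v', s[5]='w', s[6]='m'
First match at index: 6


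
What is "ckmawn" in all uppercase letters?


Input string: 'ckmawn'
Operation: convert each letter to uppercase
Mapping: 'c'->'C', 'k'->'K', 'm'->'M', 'a'->'A', 'w'->'W', 'n'->'N'
Result: CKMAWN


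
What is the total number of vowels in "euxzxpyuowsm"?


Input string: 'euxzxpyuowsm'
Operation: count vowels (a, e, i, o, u)
Scan: s[0]='e' (vowel), s[1]='u' (vowel), s[2]='x', s[3]='z', s[4]='x', s[5]='p', s[6]='y', s[7]='u' (vowel), s[8]='o' (vowel), s[9]='w', s[10]='s', s[11]='m'
Vowels found: 4
Result: 4


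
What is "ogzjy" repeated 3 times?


Input string: 'ogzjy'
Operation: repeat 3 times
Concatenation: 'ogzjy' + 'ogzjy' + 'ogzjy'
Result: ogzjyogzjyogzjy


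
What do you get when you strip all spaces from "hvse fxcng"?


Input string: 'hvse fxcng'
Operation: remove all spaces
Words: 'hvse', 'fxcng'
Join without spaces: hvsefxcng


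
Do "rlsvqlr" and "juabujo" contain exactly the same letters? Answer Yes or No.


String 1: 'rlsvqlr' -> sorted: 'llqrrsv'
String 2: 'juabujo' -> sorted: 'abjjouu'
Compare sorted forms: 'llqrrsv' != 'abjjouu'
Anagram: No


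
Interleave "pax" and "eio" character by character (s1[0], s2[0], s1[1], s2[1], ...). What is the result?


String 1: 'pax'
String 2: 'eio'
Operation: alternate characters
Pairs: 'p'+'e', 'a'+'i', 'x'+'o'
Result: peaixo


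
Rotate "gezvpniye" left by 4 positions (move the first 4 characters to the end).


Input: 'gezvpniye', shift = 4
Operation: split at index 4 and swap parts
Front part s[0:4] = 'gezv'
Back part s[4:] = 'pniye'
Rotated = back + front = 'pniye' + 'gezv'
Result: pniyegezv


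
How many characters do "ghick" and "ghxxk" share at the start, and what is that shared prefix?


String 1: 'ghick'
String 2: 'ghxxk'
Compare position by position:
pos 0: 'g' vs 'g' match
pos 1: 'h' vs 'h' match
pos 2: 'i' vs 'x' differ -> stop
Longest common prefix: "gh" (length 2)


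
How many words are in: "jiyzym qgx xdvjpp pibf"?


Input string: 'jiyzym qgx xdvjpp pibf'
Operation: split by spaces
Words found: 'jiyzym', 'qgx', 'xdvjpp', 'pibf'
Word count: 4


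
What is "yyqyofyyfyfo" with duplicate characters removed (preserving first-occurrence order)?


Input: 'yyqyofyyfyfo'
Operation: keep first occurrence of each character
Scan: s[0]='y' new -> keep; s[1]='y' seen -> skip; s[2]='q' new -> keep; s[3]='y' seen -> skip; s[4]='o' new -> keep; s[5]='f' new -> keep; s[6]='y' seen -> skip; s[7]='y' seen -> skip; s[8]='f' seen -> skip; s[9]='y' seen -> skip; s[10]='f' seen -> skip; s[11]='o' seen -> skip
Result: yqof


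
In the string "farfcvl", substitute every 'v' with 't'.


Input string: 'farfcvl'
Operation: replace 'v' with 't'
Positions of 'v': 5
After replacement: farfctl


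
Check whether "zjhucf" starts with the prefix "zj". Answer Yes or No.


Input string: 'zjhucf'
Prefix to check: 'zj'
First 2 characters of input: 'zj'
Match: True
Result: Yes


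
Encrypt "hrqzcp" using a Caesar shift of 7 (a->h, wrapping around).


Input: 'hrqzcp', shift = 7
Operation: for each letter, (position + 7) mod 26
Mapping: 'h'(7+7=14)->'o', 'r'(17+7=24)->'y', 'q'(16+7=23)->'x', 'z'(25+7=32, 32 mod 26=6)->'g', 'c'(2+7=9)->'j', 'p'(15+7=22)->'w'
Result: oyxgjw


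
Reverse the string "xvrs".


Input string: 'xvrs'
Operation: reverse character order
Original order: 'x' -> 'v' -> 'r' -> 's'
Reversed order: 's' -> 'r' -> 'v' -> 'x'
Result: srvx


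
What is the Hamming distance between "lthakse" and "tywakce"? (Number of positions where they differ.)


String 1: 'lthakse'
String 2: 'tywakce'
Compare each position: pos 0: 'l'!='t', pos 1: 't'!='y', pos 2: 'h'!='w', pos 3: 'a'=='a', pos 4: 'k'=='k', pos 5: 's'!='c', pos 6: 'e'=='e'
Differing positions: 4
Hamming distance: 4


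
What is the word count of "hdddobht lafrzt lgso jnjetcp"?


Input string: 'hdddobht lafrzt lgso jnjetcp'
Operation: split by spaces
Words found: 'hdddobht', 'lafrzt', 'lgso', 'jnjetcp'
Word count: 4


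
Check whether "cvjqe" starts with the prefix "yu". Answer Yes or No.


Input string: 'cvjqe'
Prefix to check: 'yu'
First 2 characters of input: 'cv'
Match: False
Result: No


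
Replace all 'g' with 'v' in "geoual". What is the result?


Input string: 'geoual'
Operation: replace 'g' with 'v'
Positions of 'g': 0
After replacement: veoual


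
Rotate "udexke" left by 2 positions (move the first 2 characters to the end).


Input: 'udexke', shift = 2
Operation: split at index 2 and swap parts
Front part s[0:2] = 'ud'
Back part s[2:] = 'exke'
Rotated = back + front = 'exke' + 'ud'
Result: exkeud


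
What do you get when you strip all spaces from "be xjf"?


Input string: 'be xjf'
Operation: remove all spaces
Words: 'be', 'xjf'
Join without spaces: bexjf


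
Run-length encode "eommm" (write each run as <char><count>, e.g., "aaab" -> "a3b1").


Input: 'eommm'
Operation: identify consecutive runs
Runs: 'e' -> e1, 'o' -> o1, 'mmm' -> m3
Encoded: e1o1m3


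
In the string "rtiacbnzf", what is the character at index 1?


Input string: 'rtiacbnzf'
Operation: get character at index 1
Index mapping: s[0]='r', s[1]='t'
Result: 't'


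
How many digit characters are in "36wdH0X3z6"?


Input string: '36wdH0X3z6'
Operation: count digit characters (0-9)
Scan: '3'(digit), '6'(digit), 'w', 'd', 'H', '0'(digit), 'X', '3'(digit), 'z', '6'(digit)
Digits found: 5
Result: 5


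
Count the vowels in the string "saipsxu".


Input string: 'saipsxu'
Operation: count vowels (a, e, i, o, u)
Scan: s[0]='s', s[1]='a' (vowel), s[2]='i' (vowel), s[3]='p', s[4]='s', s[5]='x', s[6]='u' (vowel)
Vowels found: 3
Result: 3


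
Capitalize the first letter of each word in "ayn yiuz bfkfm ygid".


Input string: 'ayn yiuz bfkfm ygid'
Operation: capitalize first letter of each word
Word transformations: 'ayn'->'Ayn', 'yiuz'->'Yiuz', 'bfkfm'->'Bfkfm', 'ygid'->'Ygid'
Result: Ayn Yiuz Bfkfm Ygid


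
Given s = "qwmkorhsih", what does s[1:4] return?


Input string: 'qwmkorhsih'
Operation: slice [1:4]
Extract characters: s[1]='w', s[2]='m', s[3]='k'
Result: wmk


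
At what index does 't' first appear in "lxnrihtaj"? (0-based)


Input string: 'lxnrihtaj'
Target: 't'
Scanning left to right: s[0]='l', s[1]='x', s[2]='n', s[3]='r', s[4]='i', s[5]='h', s[6]='t'
First match at index: 6


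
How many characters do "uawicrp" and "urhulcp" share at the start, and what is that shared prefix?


String 1: 'uawicrp'
String 2: 'urhulcp'
Compare position by position:
pos 0: 'u' vs 'u' match
pos 1: 'a' vs 'r' differ -> stop
Longest common prefix: "u" (length 1)


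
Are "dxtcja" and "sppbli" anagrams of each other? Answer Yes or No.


String 1: 'dxtcja' -> sorted: 'acdjtx'
String 2: 'sppbli' -> sorted: 'bilpps'
Compare sorted forms: 'acdjtx' != 'bilpps'
Anagram: No


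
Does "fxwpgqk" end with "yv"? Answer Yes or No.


Input string: 'fxwpgqk'
Suffix to check: 'yv'
Last 2 characters of input: 'qk'
Match: False
Result: No


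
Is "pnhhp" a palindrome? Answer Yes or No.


Input string: 'pnhhp'
Reversed: 'phhnp'
Compare pairs: s[0]='p' vs s[4]='p' (match), s[1]='n' vs s[3]='h' (mismatch)
Palindrome: No


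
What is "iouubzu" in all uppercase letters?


Input string: 'iouubzu'
Operation: convert each letter to uppercase
Mapping: 'i'->'I', 'o'->'O', 'u'->'U', 'u'->'U', 'b'->'B', 'z'->'Z', 'u'->'U'
Result: IOUUBZU


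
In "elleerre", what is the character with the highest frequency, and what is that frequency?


Input: 'elleerre'
Operation: tally each character
Counts: 'e':4, 'l':2, 'r':2
Maximum: 'e' appears 4 times
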